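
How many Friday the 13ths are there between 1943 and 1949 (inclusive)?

Friday-the-13ths by year:
1943: Aug
1944: Oct
1945: Apr, Jul
1946: Sep, Dec
1947: Jun
1948: Feb, Aug
1949: May

10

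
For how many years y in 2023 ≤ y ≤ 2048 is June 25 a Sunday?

Day of week of June 25 in each year:
2023: Sun ✓, 2024: Tue, 2025: Wed, 2026: Thu, 2027: Fri, 2028: Sun ✓, 2029: Mon, 2030: Tue, 2031: Wed, 2032: Fri, 2033: Sat, 2034: Sun ✓, 2035: Mon, 2036: Wed, 2037: Thu, 2038: Fri, 2039: Sat, 2040: Mon, 2041: Tue, 2042: Wed, 2043: Thu, 2044: Sat, 2045: Sun ✓, 2046: Mon, 2047: Tue, 2048: Thu
Sundays: 2023, 2028, 2034, 2045.

4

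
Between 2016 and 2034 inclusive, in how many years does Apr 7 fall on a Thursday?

3

Day of week of April 7 in each year:
2016: Thu ✓, 2017: Fri, 2018: Sat, 2019: Sun, 2020: Tue, 2021: Wed, 2022: Thu ✓, 2023: Fri, 2024: Sun, 2025: Mon, 2026: Tue, 2027: Wed, 2028: Fri, 2029: Sat, 2030: Sun, 2031: Mon, 2032: Wed, 2033: Thu ✓, 2034: Fri
Thursdays: 2016, 2022, 2033.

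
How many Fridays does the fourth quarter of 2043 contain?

13

1 October 2043 is a Thursday.
That's 92 days from start to end, counting both.
92 = 7 × 13 + 1, so there are 13 full weeks plus 1 extra day.
Each full week contributes one Friday: 13 so far.
The 1 extra day is Thursday — none qualify.
Total: 13 + 0 = 13.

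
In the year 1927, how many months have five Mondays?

4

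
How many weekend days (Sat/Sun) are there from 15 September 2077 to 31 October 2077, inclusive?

15 September 2077 is a Wednesday.
That's 47 days from start to end, counting both.
47 = 7 × 6 + 5, so there are 6 full weeks plus 5 extra days.
Each full week contributes 2 weekend days (Sat, Sun): 6 × 2 = 12.
The 5 extra days are Wed, Thu, Fri, Sat, Sun — 2 of them qualify.
Total: 12 + 2 = 14.

14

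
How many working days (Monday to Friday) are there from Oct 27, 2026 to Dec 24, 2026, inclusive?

Oct 27, 2026 is a Tuesday.
That's 59 days from start to end, counting both.
59 = 7 × 8 + 3, so there are 8 full weeks plus 3 extra days.
Each full week contributes 5 weekdays (Mon–Fri): 8 × 5 = 40.
The 3 extra days are Tue, Wed, Thu — 3 of them qualify.
Total: 40 + 3 = 43.

43 weekdays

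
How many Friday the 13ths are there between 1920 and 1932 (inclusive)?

Friday-the-13ths by year:
1920: Feb, Aug
1921: May
1922: Jan, Oct
1923: Apr, Jul
1924: Jun
1925: Feb, Mar, Nov
1926: Aug
1927: May
1928: Jan, Apr, Jul
1929: Sep, Dec
1930: Jun
1931: Feb, Mar, Nov
1932: May

23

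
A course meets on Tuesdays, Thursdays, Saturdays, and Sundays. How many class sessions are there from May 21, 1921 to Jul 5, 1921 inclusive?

May 21, 1921 is a Saturday.
That's 46 days from start to end, counting both.
46 = 7 × 6 + 4, so there are 6 full weeks plus 4 extra days.
Each full week contributes 4 days from the set (Tue, Thu, Sat, Sun): 6 × 4 = 24.
The 4 extra days are Saturday, Sunday, Monday, Tuesday — 3 of them qualify.
Total: 24 + 3 = 27.

27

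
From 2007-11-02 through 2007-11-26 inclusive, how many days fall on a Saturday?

4 Saturdays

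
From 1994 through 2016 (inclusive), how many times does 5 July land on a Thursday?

3

Day of week of July 5 in each year:
1994: Tue, 1995: Wed, 1996: Fri, 1997: Sat, 1998: Sun, 1999: Mon, 2000: Wed, 2001: Thu ✓, 2002: Fri, 2003: Sat, 2004: Mon, 2005: Tue, 2006: Wed, 2007: Thu ✓, 2008: Sat, 2009: Sun, 2010: Mon, 2011: Tue, 2012: Thu ✓, 2013: Fri, 2014: Sat, 2015: Sun, 2016: Tue
Thursdays: 2001, 2007, 2012.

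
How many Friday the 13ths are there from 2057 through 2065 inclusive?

Friday-the-13ths by year:
2057: Apr, Jul
2058: Sep, Dec
2059: Jun
2060: Feb, Aug
2061: May
2062: Jan, Oct
2063: Apr, Jul
2064: Jun
2065: Feb, Mar, Nov

16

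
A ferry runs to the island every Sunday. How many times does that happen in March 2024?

5

2024-03-01 is a Friday.
That's 31 days from start to end, counting both.
31 = 7 × 4 + 3, so there are 4 full weeks plus 3 extra days.
Each full week contributes one Sunday: 4 so far.
The 3 extra days are Fri, Sat, Sun — 1 of them qualifies.
Total: 4 + 1 = 5.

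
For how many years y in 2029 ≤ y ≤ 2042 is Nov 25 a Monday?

Day of week of November 25 in each year:
2029: Sun, 2030: Mon ✓, 2031: Tue, 2032: Thu, 2033: Fri, 2034: Sat, 2035: Sun, 2036: Tue, 2037: Wed, 2038: Thu, 2039: Fri, 2040: Sun, 2041: Mon ✓, 2042: Tue
Mondays: 2030, 2041.

2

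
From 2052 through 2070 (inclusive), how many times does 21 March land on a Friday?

Day of week of March 21 in each year:
2052: Thu, 2053: Fri ✓, 2054: Sat, 2055: Sun, 2056: Tue, 2057: Wed, 2058: Thu, 2059: Fri ✓, 2060: Sun, 2061: Mon, 2062: Tue, 2063: Wed, 2064: Fri ✓, 2065: Sat, 2066: Sun, 2067: Mon, 2068: Wed, 2069: Thu, 2070: Fri ✓
Fridays: 2053, 2059, 2064, 2070.

4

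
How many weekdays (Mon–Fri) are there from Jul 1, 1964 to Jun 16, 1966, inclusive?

Jul 1, 1964 is a Wednesday.
That's 716 days from start to end, counting both.
716 = 7 × 102 + 2, so there are 102 full weeks plus 2 extra days.
Each full week contributes 5 weekdays (Mon–Fri): 102 × 5 = 510.
The 2 extra days are Wednesday, Thursday — 2 of them qualify.
Total: 510 + 2 = 512.

512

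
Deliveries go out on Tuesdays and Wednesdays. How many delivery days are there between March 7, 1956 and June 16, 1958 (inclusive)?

237

March 7, 1956 is a Wednesday.
The range spans 832 days (inclusive of both endpoints).
832 = 7 × 118 + 6, so there are 118 full weeks plus 6 extra days.
Each full week contributes 2 days from the set (Tue, Wed): 118 × 2 = 236.
The 6 extra days are Wed, Thu, Fri, Sat, Sun, Mon — 1 of them qualifies.
Total: 236 + 1 = 237.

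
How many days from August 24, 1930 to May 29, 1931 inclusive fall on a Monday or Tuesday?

80

August 24, 1930 is a Sunday.
That's 279 days from start to end, counting both.
279 = 7 × 39 + 6, so there are 39 full weeks plus 6 extra days.
Each full week contributes 2 days from the set (Mon, Tue): 39 × 2 = 78.
The 6 extra days are Sun, Mon, Tue, Wed, Thu, Fri — 2 of them qualify.
Total: 78 + 2 = 80.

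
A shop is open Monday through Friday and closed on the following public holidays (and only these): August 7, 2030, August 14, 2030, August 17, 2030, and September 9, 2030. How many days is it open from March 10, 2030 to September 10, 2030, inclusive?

129

March 10, 2030 is a Sunday.
That's 185 days from start to end, counting both.
185 = 7 × 26 + 3, so there are 26 full weeks plus 3 extra days.
Each full week contributes 5 weekdays (Mon–Fri): 26 × 5 = 130.
The 3 extra days are Sun, Mon, Tue — 2 of them qualify.
Total: 130 + 2 = 132.
Holidays: August 7, 2030 (Wed); August 14, 2030 (Wed); August 17, 2030 (Sat); September 9, 2030 (Mon).
3 of the 4 holidays fall on weekdays; the rest are weekends and were already excluded.
Business days: 132 − 3 = 129.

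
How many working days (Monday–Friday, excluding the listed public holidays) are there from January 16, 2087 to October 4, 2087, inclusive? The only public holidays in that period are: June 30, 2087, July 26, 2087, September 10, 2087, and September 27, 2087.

185 working days

January 16, 2087 is a Thursday.
That's 262 days from start to end, counting both.
262 = 7 × 37 + 3, so there are 37 full weeks plus 3 extra days.
Each full week contributes 5 weekdays (Mon–Fri): 37 × 5 = 185.
The 3 extra days are Thursday, Friday, Saturday — 2 of them qualify.
Total: 185 + 2 = 187.
Holidays: June 30, 2087 (Mon); July 26, 2087 (Sat); September 10, 2087 (Wed); September 27, 2087 (Sat).
2 of the 4 holidays fall on weekdays; the rest are weekends and were already excluded.
Business days: 187 − 2 = 185.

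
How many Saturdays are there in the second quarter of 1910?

1910-04-01 is a Friday.
The range spans 91 days (inclusive of both endpoints).
91 = 7 × 13, so the span is exactly 13 full weeks.
Each full week contributes one Saturday: 13 so far.

13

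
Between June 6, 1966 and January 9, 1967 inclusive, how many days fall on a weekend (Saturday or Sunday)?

62

June 6, 1966 is a Monday.
The range spans 218 days (inclusive of both endpoints).
218 = 7 × 31 + 1, so there are 31 full weeks plus 1 extra day.
Each full week contributes 2 weekend days (Sat, Sun): 31 × 2 = 62.
The 1 extra day is Monday — none qualify.
Total: 62 + 0 = 62.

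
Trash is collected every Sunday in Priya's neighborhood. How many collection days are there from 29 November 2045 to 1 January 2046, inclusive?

29 November 2045 is a Wednesday.
That's 34 days from start to end, counting both.
34 = 7 × 4 + 6, so there are 4 full weeks plus 6 extra days.
Each full week contributes one Sunday: 4 so far.
The 6 extra days are Wed, Thu, Fri, Sat, Sun, Mon — 1 of them qualifies.
Total: 4 + 1 = 5.

5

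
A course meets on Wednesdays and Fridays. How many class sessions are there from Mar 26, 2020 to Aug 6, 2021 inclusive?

143

Mar 26, 2020 is a Thursday.
That's 499 days from start to end, counting both.
499 = 7 × 71 + 2, so there are 71 full weeks plus 2 extra days.
Each full week contributes 2 days from the set (Wed, Fri): 71 × 2 = 142.
The 2 extra days are Thursday, Friday — 1 of them qualifies.
Total: 142 + 1 = 143.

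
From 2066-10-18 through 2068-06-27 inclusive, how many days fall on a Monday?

2066-10-18 is a Monday.
The range spans 619 days (inclusive of both endpoints).
619 = 7 × 88 + 3, so there are 88 full weeks plus 3 extra days.
Each full week contributes one Monday: 88 so far.
The 3 extra days are Mon, Tue, Wed — 1 of them qualifies.
Total: 88 + 1 = 89.

89 Mondays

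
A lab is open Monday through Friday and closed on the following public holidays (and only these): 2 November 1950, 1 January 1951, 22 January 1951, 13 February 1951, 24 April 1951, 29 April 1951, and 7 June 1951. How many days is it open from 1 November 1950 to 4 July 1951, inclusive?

1 November 1950 is a Wednesday.
The range spans 246 days (inclusive of both endpoints).
246 = 7 × 35 + 1, so there are 35 full weeks plus 1 extra day.
Each full week contributes 5 weekdays (Mon–Fri): 35 × 5 = 175.
The 1 extra day is Wednesday — 1 of them qualifies.
Total: 175 + 1 = 176.
Holidays: 2 November 1950 (Thu); 1 January 1951 (Mon); 22 January 1951 (Mon); 13 February 1951 (Tue); 24 April 1951 (Tue); 29 April 1951 (Sun); 7 June 1951 (Thu).
6 of the 7 holidays fall on weekdays; the rest are weekends and were already excluded.
Business days: 176 − 6 = 170.

170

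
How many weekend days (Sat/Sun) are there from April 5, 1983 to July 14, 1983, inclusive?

28

April 5, 1983 is a Tuesday.
That's 101 days from start to end, counting both.
101 = 7 × 14 + 3, so there are 14 full weeks plus 3 extra days.
Each full week contributes 2 weekend days (Sat, Sun): 14 × 2 = 28.
The 3 extra days are Tuesday, Wednesday, Thursday — none qualify.
Total: 28 + 0 = 28.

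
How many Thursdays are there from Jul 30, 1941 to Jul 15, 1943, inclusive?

Jul 30, 1941 is a Wednesday.
That's 716 days from start to end, counting both.
716 = 7 × 102 + 2, so there are 102 full weeks plus 2 extra days.
Each full week contributes one Thursday: 102 so far.
The 2 extra days are Wed, Thu — 1 of them qualifies.
Total: 102 + 1 = 103.

103 Thursdays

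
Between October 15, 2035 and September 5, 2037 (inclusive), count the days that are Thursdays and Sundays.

October 15, 2035 is a Monday.
The range spans 692 days (inclusive of both endpoints).
692 = 7 × 98 + 6, so there are 98 full weeks plus 6 extra days.
Each full week contributes 2 days from the set (Thu, Sun): 98 × 2 = 196.
The 6 extra days are Monday, Tuesday, Wednesday, Thursday, Friday, Saturday — 1 of them qualifies.
Total: 196 + 1 = 197.

197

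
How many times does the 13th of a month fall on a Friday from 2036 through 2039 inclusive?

Friday-the-13ths by year:
2036: Jun
2037: Feb, Mar, Nov
2038: Aug
2039: May

6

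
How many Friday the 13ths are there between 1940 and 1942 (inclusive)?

6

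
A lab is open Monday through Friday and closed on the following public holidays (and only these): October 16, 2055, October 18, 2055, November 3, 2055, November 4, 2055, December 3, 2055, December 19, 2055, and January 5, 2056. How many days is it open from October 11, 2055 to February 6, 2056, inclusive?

October 11, 2055 is a Monday.
The range spans 119 days (inclusive of both endpoints).
119 = 7 × 17, so the span is exactly 17 full weeks.
Each full week contributes 5 weekdays (Mon–Fri): 17 × 5 = 85.
Total: 85.
Holidays: October 16, 2055 (Sat); October 18, 2055 (Mon); November 3, 2055 (Wed); November 4, 2055 (Thu); December 3, 2055 (Fri); December 19, 2055 (Sun); January 5, 2056 (Wed).
5 of the 7 holidays fall on weekdays; the rest are weekends and were already excluded.
Business days: 85 − 5 = 80.

80 working days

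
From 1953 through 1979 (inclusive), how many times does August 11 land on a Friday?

Day of week of August 11 in each year:
1953: Tue, 1954: Wed, 1955: Thu, 1956: Sat, 1957: Sun, 1958: Mon, 1959: Tue, 1960: Thu, 1961: Fri ✓, 1962: Sat, 1963: Sun, 1964: Tue, 1965: Wed, 1966: Thu, 1967: Fri ✓, 1968: Sun, 1969: Mon, 1970: Tue, 1971: Wed, 1972: Fri ✓, 1973: Sat, 1974: Sun, 1975: Mon, 1976: Wed, 1977: Thu, 1978: Fri ✓, 1979: Sat
Fridays: 1961, 1967, 1972, 1978.

4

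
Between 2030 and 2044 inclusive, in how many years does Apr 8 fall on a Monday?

2

Day of week of April 8 in each year:
2030: Mon ✓, 2031: Tue, 2032: Thu, 2033: Fri, 2034: Sat, 2035: Sun, 2036: Tue, 2037: Wed, 2038: Thu, 2039: Fri, 2040: Sun, 2041: Mon ✓, 2042: Tue, 2043: Wed, 2044: Fri
Mondays: 2030, 2041.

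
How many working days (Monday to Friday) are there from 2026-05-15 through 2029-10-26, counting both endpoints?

2026-05-15 is a Friday.
The range spans 1261 days (inclusive of both endpoints).
1261 = 7 × 180 + 1, so there are 180 full weeks plus 1 extra day.
Each full week contributes 5 weekdays (Mon–Fri): 180 × 5 = 900.
The 1 extra day is Fri — 1 of them qualifies.
Total: 900 + 1 = 901.

901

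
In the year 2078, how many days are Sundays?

January 1, 2078 is a Saturday.
That's 365 days from start to end, counting both.
365 = 7 × 52 + 1, so there are 52 full weeks plus 1 extra day.
Each full week contributes one Sunday: 52 so far.
The 1 extra day is Saturday — none qualify.
Total: 52 + 0 = 52.

52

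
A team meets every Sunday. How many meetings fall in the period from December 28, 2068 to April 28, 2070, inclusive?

70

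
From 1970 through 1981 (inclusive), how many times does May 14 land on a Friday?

Day of week of May 14 in each year:
1970: Thu, 1971: Fri ✓, 1972: Sun, 1973: Mon, 1974: Tue, 1975: Wed, 1976: Fri ✓, 1977: Sat, 1978: Sun, 1979: Mon, 1980: Wed, 1981: Thu
Fridays: 1971, 1976.

2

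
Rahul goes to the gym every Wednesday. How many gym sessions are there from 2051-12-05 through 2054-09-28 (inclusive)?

147

2051-12-05 is a Tuesday.
From 2051-12-05 to 2054-09-28 is 1029 days inclusive.
1029 = 7 × 147, so the span is exactly 147 full weeks.
Each full week contributes one Wednesday: 147 so far.
Total: 147.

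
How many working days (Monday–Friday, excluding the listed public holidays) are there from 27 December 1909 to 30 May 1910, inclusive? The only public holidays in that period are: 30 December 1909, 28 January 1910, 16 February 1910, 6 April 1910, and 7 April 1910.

106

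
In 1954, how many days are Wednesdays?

Jan 1, 1954 is a Friday.
From Jan 1, 1954 to Dec 31, 1954 is 365 days inclusive.
365 = 7 × 52 + 1, so there are 52 full weeks plus 1 extra day.
Each full week contributes one Wednesday: 52 so far.
The 1 extra day is Fri — none qualify.
Total: 52 + 0 = 52.

52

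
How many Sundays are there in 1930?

52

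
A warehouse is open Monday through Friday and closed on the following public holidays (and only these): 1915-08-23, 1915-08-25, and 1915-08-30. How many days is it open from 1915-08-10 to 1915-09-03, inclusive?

16

1915-08-10 is a Tuesday.
From 1915-08-10 to 1915-09-03 is 25 days inclusive.
25 = 7 × 3 + 4, so there are 3 full weeks plus 4 extra days.
Each full week contributes 5 weekdays (Mon–Fri): 3 × 5 = 15.
The 4 extra days are Tuesday, Wednesday, Thursday, Friday — 4 of them qualify.
Total: 15 + 4 = 19.
Holidays: 1915-08-23 (Mon); 1915-08-25 (Wed); 1915-08-30 (Mon).
All 3 holidays fall on weekdays, so subtract 3.
Business days: 19 − 3 = 16.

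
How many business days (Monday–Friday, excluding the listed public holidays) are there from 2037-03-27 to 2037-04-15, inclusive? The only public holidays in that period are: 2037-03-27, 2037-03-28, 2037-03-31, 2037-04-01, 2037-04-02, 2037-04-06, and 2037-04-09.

2037-03-27 is a Friday.
The range spans 20 days (inclusive of both endpoints).
20 = 7 × 2 + 6, so there are 2 full weeks plus 6 extra days.
Each full week contributes 5 weekdays (Mon–Fri): 2 × 5 = 10.
The 6 extra days are Fri, Sat, Sun, Mon, Tue, Wed — 4 of them qualify.
Total: 10 + 4 = 14.
Holidays: 2037-03-27 (Fri); 2037-03-28 (Sat); 2037-03-31 (Tue); 2037-04-01 (Wed); 2037-04-02 (Thu); 2037-04-06 (Mon); 2037-04-09 (Thu).
6 of the 7 holidays fall on weekdays; the rest are weekends and were already excluded.
Business days: 14 − 6 = 8.

8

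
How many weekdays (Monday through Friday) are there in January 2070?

2070-01-01 is a Wednesday.
From 2070-01-01 to 2070-01-31 is 31 days inclusive.
31 = 7 × 4 + 3, so there are 4 full weeks plus 3 extra days.
Each full week contributes 5 weekdays (Mon–Fri): 4 × 5 = 20.
The 3 extra days are Wed, Thu, Fri — 3 of them qualify.
Total: 20 + 3 = 23.

23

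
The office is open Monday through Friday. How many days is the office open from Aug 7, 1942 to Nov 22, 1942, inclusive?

76

Aug 7, 1942 is a Friday.
The range spans 108 days (inclusive of both endpoints).
108 = 7 × 15 + 3, so there are 15 full weeks plus 3 extra days.
Each full week contributes 5 weekdays (Mon–Fri): 15 × 5 = 75.
The 3 extra days are Friday, Saturday, Sunday — 1 of them qualifies.
Total: 75 + 1 = 76.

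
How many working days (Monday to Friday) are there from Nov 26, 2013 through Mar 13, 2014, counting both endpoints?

Nov 26, 2013 is a Tuesday.
The range spans 108 days (inclusive of both endpoints).
108 = 7 × 15 + 3, so there are 15 full weeks plus 3 extra days.
Each full week contributes 5 weekdays (Mon–Fri): 15 × 5 = 75.
The 3 extra days are Tue, Wed, Thu — 3 of them qualify.
Total: 75 + 3 = 78.

78 weekdays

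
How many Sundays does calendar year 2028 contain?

Jan 1, 2028 is a Saturday.
From Jan 1, 2028 to Dec 31, 2028 is 366 days inclusive.
366 = 7 × 52 + 2, so there are 52 full weeks plus 2 extra days.
Each full week contributes one Sunday: 52 so far.
The 2 extra days are Saturday, Sunday — 1 of them qualifies.
Total: 52 + 1 = 53.

53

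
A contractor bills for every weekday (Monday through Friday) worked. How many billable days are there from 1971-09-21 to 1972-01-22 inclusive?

1971-09-21 is a Tuesday.
That's 124 days from start to end, counting both.
124 = 7 × 17 + 5, so there are 17 full weeks plus 5 extra days.
Each full week contributes 5 weekdays (Mon–Fri): 17 × 5 = 85.
The 5 extra days are Tuesday, Wednesday, Thursday, Friday, Saturday — 4 of them qualify.
Total: 85 + 4 = 89.

89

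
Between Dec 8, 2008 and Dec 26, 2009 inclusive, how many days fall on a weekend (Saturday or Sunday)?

Dec 8, 2008 is a Monday.
The range spans 384 days (inclusive of both endpoints).
384 = 7 × 54 + 6, so there are 54 full weeks plus 6 extra days.
Each full week contributes 2 weekend days (Sat, Sun): 54 × 2 = 108.
The 6 extra days are Monday, Tuesday, Wednesday, Thursday, Friday, Saturday — 1 of them qualifies.
Total: 108 + 1 = 109.

109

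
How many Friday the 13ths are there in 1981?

The 13th falls on a Friday when the month's 13th has weekday Fri.
Jan 13 is Tue; Feb 13 is Fri ✓; Mar 13 is Fri ✓; Apr 13 is Mon; May 13 is Wed; Jun 13 is Sat; Jul 13 is Mon; Aug 13 is Thu; Sep 13 is Sun; Oct 13 is Tue; Nov 13 is Fri ✓; Dec 13 is Sun.
Friday the 13ths: Feb, Mar, Nov.

3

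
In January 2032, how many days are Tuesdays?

4

January 1, 2032 is a Thursday.
From January 1, 2032 to January 31, 2032 is 31 days inclusive.
31 = 7 × 4 + 3, so there are 4 full weeks plus 3 extra days.
Each full week contributes one Tuesday: 4 so far.
The 3 extra days are Thu, Fri, Sat — none qualify.
Total: 4 + 0 = 4.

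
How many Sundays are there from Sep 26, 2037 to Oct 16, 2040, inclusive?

160

Sep 26, 2037 is a Saturday.
The range spans 1117 days (inclusive of both endpoints).
1117 = 7 × 159 + 4, so there are 159 full weeks plus 4 extra days.
Each full week contributes one Sunday: 159 so far.
The 4 extra days are Saturday, Sunday, Monday, Tuesday — 1 of them qualifies.
Total: 159 + 1 = 160.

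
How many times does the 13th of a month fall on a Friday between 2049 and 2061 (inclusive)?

20

Friday-the-13ths by year:
2049: Aug
2050: May
2051: Jan, Oct
2052: Sep, Dec
2053: Jun
2054: Feb, Mar, Nov
2055: Aug
2056: Oct
2057: Apr, Jul
2058: Sep, Dec
2059: Jun
2060: Feb, Aug
2061: May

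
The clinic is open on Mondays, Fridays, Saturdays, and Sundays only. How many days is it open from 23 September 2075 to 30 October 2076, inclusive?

230

23 September 2075 is a Monday.
The range spans 404 days (inclusive of both endpoints).
404 = 7 × 57 + 5, so there are 57 full weeks plus 5 extra days.
Each full week contributes 4 days from the set (Mon, Fri, Sat, Sun): 57 × 4 = 228.
The 5 extra days are Mon, Tue, Wed, Thu, Fri — 2 of them qualify.
Total: 228 + 2 = 230.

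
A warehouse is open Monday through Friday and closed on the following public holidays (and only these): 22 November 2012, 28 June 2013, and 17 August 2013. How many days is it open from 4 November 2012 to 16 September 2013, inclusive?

4 November 2012 is a Sunday.
The range spans 317 days (inclusive of both endpoints).
317 = 7 × 45 + 2, so there are 45 full weeks plus 2 extra days.
Each full week contributes 5 weekdays (Mon–Fri): 45 × 5 = 225.
The 2 extra days are Sun, Mon — 1 of them qualifies.
Total: 225 + 1 = 226.
Holidays: 22 November 2012 (Thu); 28 June 2013 (Fri); 17 August 2013 (Sat).
2 of the 3 holidays fall on weekdays; the rest are weekends and were already excluded.
Business days: 226 − 2 = 224.

224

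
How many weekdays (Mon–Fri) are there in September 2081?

September 1, 2081 is a Monday.
From September 1, 2081 to September 30, 2081 is 30 days inclusive.
30 = 7 × 4 + 2, so there are 4 full weeks plus 2 extra days.
Each full week contributes 5 weekdays (Mon–Fri): 4 × 5 = 20.
The 2 extra days are Mon, Tue — 2 of them qualify.
Total: 20 + 2 = 22.

22 weekdays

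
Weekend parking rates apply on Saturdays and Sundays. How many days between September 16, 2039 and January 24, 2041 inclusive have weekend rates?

September 16, 2039 is a Friday.
The range spans 497 days (inclusive of both endpoints).
497 = 7 × 71, so the span is exactly 71 full weeks.
Each full week contributes 2 weekend days (Sat, Sun): 71 × 2 = 142.

142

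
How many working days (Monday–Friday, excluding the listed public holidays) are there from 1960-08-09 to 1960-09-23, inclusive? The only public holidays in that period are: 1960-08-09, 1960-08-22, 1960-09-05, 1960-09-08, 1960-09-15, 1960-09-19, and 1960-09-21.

1960-08-09 is a Tuesday.
The range spans 46 days (inclusive of both endpoints).
46 = 7 × 6 + 4, so there are 6 full weeks plus 4 extra days.
Each full week contributes 5 weekdays (Mon–Fri): 6 × 5 = 30.
The 4 extra days are Tuesday, Wednesday, Thursday, Friday — 4 of them qualify.
Total: 30 + 4 = 34.
Holidays: 1960-08-09 (Tue); 1960-08-22 (Mon); 1960-09-05 (Mon); 1960-09-08 (Thu); 1960-09-15 (Thu); 1960-09-19 (Mon); 1960-09-21 (Wed).
All 7 holidays fall on weekdays, so subtract 7.
Business days: 34 − 7 = 27.

27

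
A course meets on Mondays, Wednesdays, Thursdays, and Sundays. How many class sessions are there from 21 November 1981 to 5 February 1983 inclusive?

252

21 November 1981 is a Saturday.
That's 442 days from start to end, counting both.
442 = 7 × 63 + 1, so there are 63 full weeks plus 1 extra day.
Each full week contributes 4 days from the set (Mon, Wed, Thu, Sun): 63 × 4 = 252.
The 1 extra day is Sat — none qualify.
Total: 252 + 0 = 252.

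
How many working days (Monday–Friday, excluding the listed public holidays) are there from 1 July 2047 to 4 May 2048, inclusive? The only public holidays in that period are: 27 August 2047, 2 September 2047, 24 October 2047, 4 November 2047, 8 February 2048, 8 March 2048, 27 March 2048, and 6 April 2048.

1 July 2047 is a Monday.
That's 309 days from start to end, counting both.
309 = 7 × 44 + 1, so there are 44 full weeks plus 1 extra day.
Each full week contributes 5 weekdays (Mon–Fri): 44 × 5 = 220.
The 1 extra day is Monday — 1 of them qualifies.
Total: 220 + 1 = 221.
Holidays: 27 August 2047 (Tue); 2 September 2047 (Mon); 24 October 2047 (Thu); 4 November 2047 (Mon); 8 February 2048 (Sat); 8 March 2048 (Sun); 27 March 2048 (Fri); 6 April 2048 (Mon).
6 of the 8 holidays fall on weekdays; the rest are weekends and were already excluded.
Business days: 221 − 6 = 215.

215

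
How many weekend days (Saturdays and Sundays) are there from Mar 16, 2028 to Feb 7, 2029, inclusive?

94

Mar 16, 2028 is a Thursday.
From Mar 16, 2028 to Feb 7, 2029 is 329 days inclusive.
329 = 7 × 47, so the span is exactly 47 full weeks.
Each full week contributes 2 weekend days (Sat, Sun): 47 × 2 = 94.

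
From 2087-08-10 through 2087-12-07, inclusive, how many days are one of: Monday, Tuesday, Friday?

2087-08-10 is a Sunday.
The range spans 120 days (inclusive of both endpoints).
120 = 7 × 17 + 1, so there are 17 full weeks plus 1 extra day.
Each full week contributes 3 days from the set (Mon, Tue, Fri): 17 × 3 = 51.
The 1 extra day is Sunday — none qualify.
Total: 51 + 0 = 51.

51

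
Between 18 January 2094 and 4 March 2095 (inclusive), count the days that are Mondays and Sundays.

117

18 January 2094 is a Monday.
From 18 January 2094 to 4 March 2095 is 411 days inclusive.
411 = 7 × 58 + 5, so there are 58 full weeks plus 5 extra days.
Each full week contributes 2 days from the set (Mon, Sun): 58 × 2 = 116.
The 5 extra days are Mon, Tue, Wed, Thu, Fri — 1 of them qualifies.
Total: 116 + 1 = 117.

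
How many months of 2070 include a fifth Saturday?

4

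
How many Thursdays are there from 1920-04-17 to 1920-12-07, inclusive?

33

1920-04-17 is a Saturday.
From 1920-04-17 to 1920-12-07 is 235 days inclusive.
235 = 7 × 33 + 4, so there are 33 full weeks plus 4 extra days.
Each full week contributes one Thursday: 33 so far.
The 4 extra days are Saturday, Sunday, Monday, Tuesday — none qualify.
Total: 33 + 0 = 33.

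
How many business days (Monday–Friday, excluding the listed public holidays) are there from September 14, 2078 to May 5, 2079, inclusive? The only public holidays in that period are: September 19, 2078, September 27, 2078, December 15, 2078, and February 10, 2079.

164 business days

September 14, 2078 is a Wednesday.
That's 234 days from start to end, counting both.
234 = 7 × 33 + 3, so there are 33 full weeks plus 3 extra days.
Each full week contributes 5 weekdays (Mon–Fri): 33 × 5 = 165.
The 3 extra days are Wednesday, Thursday, Friday — 3 of them qualify.
Total: 165 + 3 = 168.
Holidays: September 19, 2078 (Mon); September 27, 2078 (Tue); December 15, 2078 (Thu); February 10, 2079 (Fri).
All 4 holidays fall on weekdays, so subtract 4.
Business days: 168 − 4 = 164.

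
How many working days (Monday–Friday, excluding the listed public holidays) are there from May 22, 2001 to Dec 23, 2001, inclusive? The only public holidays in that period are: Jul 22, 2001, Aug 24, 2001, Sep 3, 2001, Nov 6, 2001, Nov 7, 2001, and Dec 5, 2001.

149

May 22, 2001 is a Tuesday.
From May 22, 2001 to Dec 23, 2001 is 216 days inclusive.
216 = 7 × 30 + 6, so there are 30 full weeks plus 6 extra days.
Each full week contributes 5 weekdays (Mon–Fri): 30 × 5 = 150.
The 6 extra days are Tue, Wed, Thu, Fri, Sat, Sun — 4 of them qualify.
Total: 150 + 4 = 154.
Holidays: Jul 22, 2001 (Sun); Aug 24, 2001 (Fri); Sep 3, 2001 (Mon); Nov 6, 2001 (Tue); Nov 7, 2001 (Wed); Dec 5, 2001 (Wed).
5 of the 6 holidays fall on weekdays; the rest are weekends and were already excluded.
Business days: 154 − 5 = 149.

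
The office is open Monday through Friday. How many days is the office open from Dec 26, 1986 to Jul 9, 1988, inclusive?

Dec 26, 1986 is a Friday.
The range spans 562 days (inclusive of both endpoints).
562 = 7 × 80 + 2, so there are 80 full weeks plus 2 extra days.
Each full week contributes 5 weekdays (Mon–Fri): 80 × 5 = 400.
The 2 extra days are Friday, Saturday — 1 of them qualifies.
Total: 400 + 1 = 401.

401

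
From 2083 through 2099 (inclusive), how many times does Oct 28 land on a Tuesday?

Day of week of October 28 in each year:
2083: Thu, 2084: Sat, 2085: Sun, 2086: Mon, 2087: Tue ✓, 2088: Thu, 2089: Fri, 2090: Sat, 2091: Sun, 2092: Tue ✓, 2093: Wed, 2094: Thu, 2095: Fri, 2096: Sun, 2097: Mon, 2098: Tue ✓, 2099: Wed
Tuesdays: 2087, 2092, 2098.

3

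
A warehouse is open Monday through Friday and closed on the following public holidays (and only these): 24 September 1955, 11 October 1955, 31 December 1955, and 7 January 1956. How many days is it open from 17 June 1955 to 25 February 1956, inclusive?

17 June 1955 is a Friday.
From 17 June 1955 to 25 February 1956 is 254 days inclusive.
254 = 7 × 36 + 2, so there are 36 full weeks plus 2 extra days.
Each full week contributes 5 weekdays (Mon–Fri): 36 × 5 = 180.
The 2 extra days are Friday, Saturday — 1 of them qualifies.
Total: 180 + 1 = 181.
Holidays: 24 September 1955 (Sat); 11 October 1955 (Tue); 31 December 1955 (Sat); 7 January 1956 (Sat).
1 of the 4 holidays fall on weekdays; the rest are weekends and were already excluded.
Business days: 181 − 1 = 180.

180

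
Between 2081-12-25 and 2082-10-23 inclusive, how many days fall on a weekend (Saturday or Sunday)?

2081-12-25 is a Thursday.
That's 303 days from start to end, counting both.
303 = 7 × 43 + 2, so there are 43 full weeks plus 2 extra days.
Each full week contributes 2 weekend days (Sat, Sun): 43 × 2 = 86.
The 2 extra days are Thu, Fri — none qualify.
Total: 86 + 0 = 86.

86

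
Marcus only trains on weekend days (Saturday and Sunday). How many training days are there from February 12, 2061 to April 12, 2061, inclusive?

18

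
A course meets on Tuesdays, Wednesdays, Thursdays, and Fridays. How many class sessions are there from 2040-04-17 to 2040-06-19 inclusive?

2040-04-17 is a Tuesday.
From 2040-04-17 to 2040-06-19 is 64 days inclusive.
64 = 7 × 9 + 1, so there are 9 full weeks plus 1 extra day.
Each full week contributes 4 days from the set (Tue, Wed, Thu, Fri): 9 × 4 = 36.
The 1 extra day is Tuesday — 1 of them qualifies.
Total: 36 + 1 = 37.

37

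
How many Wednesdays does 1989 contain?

January 1, 1989 is a Sunday.
That's 365 days from start to end, counting both.
365 = 7 × 52 + 1, so there are 52 full weeks plus 1 extra day.
Each full week contributes one Wednesday: 52 so far.
The 1 extra day is Sun — none qualify.
Total: 52 + 0 = 52.

52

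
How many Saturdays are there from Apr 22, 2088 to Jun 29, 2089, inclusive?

62 Saturdays

Apr 22, 2088 is a Thursday.
The range spans 434 days (inclusive of both endpoints).
434 = 7 × 62, so the span is exactly 62 full weeks.
Each full week contributes one Saturday: 62 so far.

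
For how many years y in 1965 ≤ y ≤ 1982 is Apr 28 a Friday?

3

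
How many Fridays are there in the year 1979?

Jan 1, 1979 is a Monday.
The range spans 365 days (inclusive of both endpoints).
365 = 7 × 52 + 1, so there are 52 full weeks plus 1 extra day.
Each full week contributes one Friday: 52 so far.
The 1 extra day is Mon — none qualify.
Total: 52 + 0 = 52.

52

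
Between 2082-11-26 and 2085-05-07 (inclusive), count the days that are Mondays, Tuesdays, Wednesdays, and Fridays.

2082-11-26 is a Thursday.
That's 894 days from start to end, counting both.
894 = 7 × 127 + 5, so there are 127 full weeks plus 5 extra days.
Each full week contributes 4 days from the set (Mon, Tue, Wed, Fri): 127 × 4 = 508.
The 5 extra days are Thu, Fri, Sat, Sun, Mon — 2 of them qualify.
Total: 508 + 2 = 510.

510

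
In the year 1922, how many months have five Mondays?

4

A month has five Mondays exactly when Monday falls within its first (length − 28) days.
Jan: 31 days, starts Sun → 5 of Sun, Mon, Tue ✓
Feb: 28 days, starts Wed → 5 of (none)
Mar: 31 days, starts Wed → 5 of Wed, Thu, Fri
Apr: 30 days, starts Sat → 5 of Sat, Sun
May: 31 days, starts Mon → 5 of Mon, Tue, Wed ✓
Jun: 30 days, starts Thu → 5 of Thu, Fri
Jul: 31 days, starts Sat → 5 of Sat, Sun, Mon ✓
Aug: 31 days, starts Tue → 5 of Tue, Wed, Thu
Sep: 30 days, starts Fri → 5 of Fri, Sat
Oct: 31 days, starts Sun → 5 of Sun, Mon, Tue ✓
Nov: 30 days, starts Wed → 5 of Wed, Thu
Dec: 31 days, starts Fri → 5 of Fri, Sat, Sun
Months with five Mondays: Jan, May, Jul, Oct.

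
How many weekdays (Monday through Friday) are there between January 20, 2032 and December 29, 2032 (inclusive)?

January 20, 2032 is a Tuesday.
That's 345 days from start to end, counting both.
345 = 7 × 49 + 2, so there are 49 full weeks plus 2 extra days.
Each full week contributes 5 weekdays (Mon–Fri): 49 × 5 = 245.
The 2 extra days are Tuesday, Wednesday — 2 of them qualify.
Total: 245 + 2 = 247.

247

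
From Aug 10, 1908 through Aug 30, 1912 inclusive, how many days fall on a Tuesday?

Aug 10, 1908 is a Monday.
From Aug 10, 1908 to Aug 30, 1912 is 1482 days inclusive.
1482 = 7 × 211 + 5, so there are 211 full weeks plus 5 extra days.
Each full week contributes one Tuesday: 211 so far.
The 5 extra days are Monday, Tuesday, Wednesday, Thursday, Friday — 1 of them qualifies.
Total: 211 + 1 = 212.

212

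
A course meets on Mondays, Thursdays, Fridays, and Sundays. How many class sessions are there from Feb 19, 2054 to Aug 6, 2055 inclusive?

306

Feb 19, 2054 is a Thursday.
From Feb 19, 2054 to Aug 6, 2055 is 534 days inclusive.
534 = 7 × 76 + 2, so there are 76 full weeks plus 2 extra days.
Each full week contributes 4 days from the set (Mon, Thu, Fri, Sun): 76 × 4 = 304.
The 2 extra days are Thu, Fri — 2 of them qualify.
Total: 304 + 2 = 306.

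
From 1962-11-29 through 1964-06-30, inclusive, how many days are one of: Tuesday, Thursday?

1962-11-29 is a Thursday.
From 1962-11-29 to 1964-06-30 is 580 days inclusive.
580 = 7 × 82 + 6, so there are 82 full weeks plus 6 extra days.
Each full week contributes 2 days from the set (Tue, Thu): 82 × 2 = 164.
The 6 extra days are Thu, Fri, Sat, Sun, Mon, Tue — 2 of them qualify.
Total: 164 + 2 = 166.

166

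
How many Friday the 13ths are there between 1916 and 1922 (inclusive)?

Friday-the-13ths by year:
1916: Oct
1917: Apr, Jul
1918: Sep, Dec
1919: Jun
1920: Feb, Aug
1921: May
1922: Jan, Oct

11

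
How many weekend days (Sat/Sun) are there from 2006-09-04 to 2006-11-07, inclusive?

2006-09-04 is a Monday.
From 2006-09-04 to 2006-11-07 is 65 days inclusive.
65 = 7 × 9 + 2, so there are 9 full weeks plus 2 extra days.
Each full week contributes 2 weekend days (Sat, Sun): 9 × 2 = 18.
The 2 extra days are Mon, Tue — none qualify.
Total: 18 + 0 = 18.

18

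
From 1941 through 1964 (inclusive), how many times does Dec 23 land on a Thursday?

3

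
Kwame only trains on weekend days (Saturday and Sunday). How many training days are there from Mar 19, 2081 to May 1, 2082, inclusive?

116

Mar 19, 2081 is a Wednesday.
The range spans 409 days (inclusive of both endpoints).
409 = 7 × 58 + 3, so there are 58 full weeks plus 3 extra days.
Each full week contributes 2 weekend days (Sat, Sun): 58 × 2 = 116.
The 3 extra days are Wed, Thu, Fri — none qualify.
Total: 116 + 0 = 116.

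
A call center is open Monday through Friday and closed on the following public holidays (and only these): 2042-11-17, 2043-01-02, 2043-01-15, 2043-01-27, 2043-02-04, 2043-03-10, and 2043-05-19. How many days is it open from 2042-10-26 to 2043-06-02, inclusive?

2042-10-26 is a Sunday.
From 2042-10-26 to 2043-06-02 is 220 days inclusive.
220 = 7 × 31 + 3, so there are 31 full weeks plus 3 extra days.
Each full week contributes 5 weekdays (Mon–Fri): 31 × 5 = 155.
The 3 extra days are Sun, Mon, Tue — 2 of them qualify.
Total: 155 + 2 = 157.
Holidays: 2042-11-17 (Mon); 2043-01-02 (Fri); 2043-01-15 (Thu); 2043-01-27 (Tue); 2043-02-04 (Wed); 2043-03-10 (Tue); 2043-05-19 (Tue).
All 7 holidays fall on weekdays, so subtract 7.
Business days: 157 − 7 = 150.

150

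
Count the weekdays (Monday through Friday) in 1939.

January 1, 1939 is a Sunday.
The range spans 365 days (inclusive of both endpoints).
365 = 7 × 52 + 1, so there are 52 full weeks plus 1 extra day.
Each full week contributes 5 weekdays (Mon–Fri): 52 × 5 = 260.
The 1 extra day is Sunday — none qualify.
Total: 260 + 0 = 260.

260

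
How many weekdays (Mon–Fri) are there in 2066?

January 1, 2066 is a Friday.
That's 365 days from start to end, counting both.
365 = 7 × 52 + 1, so there are 52 full weeks plus 1 extra day.
Each full week contributes 5 weekdays (Mon–Fri): 52 × 5 = 260.
The 1 extra day is Friday — 1 of them qualifies.
Total: 260 + 1 = 261.

261 weekdays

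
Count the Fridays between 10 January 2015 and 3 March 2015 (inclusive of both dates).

7

10 January 2015 is a Saturday.
From 10 January 2015 to 3 March 2015 is 53 days inclusive.
53 = 7 × 7 + 4, so there are 7 full weeks plus 4 extra days.
Each full week contributes one Friday: 7 so far.
The 4 extra days are Saturday, Sunday, Monday, Tuesday — none qualify.
Total: 7 + 0 = 7.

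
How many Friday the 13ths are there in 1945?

The 13th falls on a Friday when the month's 13th has weekday Fri.
Jan 13 is Sat; Feb 13 is Tue; Mar 13 is Tue; Apr 13 is Fri ✓; May 13 is Sun; Jun 13 is Wed; Jul 13 is Fri ✓; Aug 13 is Mon; Sep 13 is Thu; Oct 13 is Sat; Nov 13 is Tue; Dec 13 is Thu.
Friday the 13ths: Apr, Jul.

2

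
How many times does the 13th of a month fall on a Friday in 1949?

1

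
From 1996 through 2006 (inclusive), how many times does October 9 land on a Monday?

Day of week of October 9 in each year:
1996: Wed, 1997: Thu, 1998: Fri, 1999: Sat, 2000: Mon ✓, 2001: Tue, 2002: Wed, 2003: Thu, 2004: Sat, 2005: Sun, 2006: Mon ✓
Mondays: 2000, 2006.

2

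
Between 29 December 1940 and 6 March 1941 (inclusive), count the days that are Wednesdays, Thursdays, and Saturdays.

29

29 December 1940 is a Sunday.
From 29 December 1940 to 6 March 1941 is 68 days inclusive.
68 = 7 × 9 + 5, so there are 9 full weeks plus 5 extra days.
Each full week contributes 3 days from the set (Wed, Thu, Sat): 9 × 3 = 27.
The 5 extra days are Sunday, Monday, Tuesday, Wednesday, Thursday — 2 of them qualify.
Total: 27 + 2 = 29.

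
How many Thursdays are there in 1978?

January 1, 1978 is a Sunday.
From January 1, 1978 to December 31, 1978 is 365 days inclusive.
365 = 7 × 52 + 1, so there are 52 full weeks plus 1 extra day.
Each full week contributes one Thursday: 52 so far.
The 1 extra day is Sunday — none qualify.
Total: 52 + 0 = 52.

52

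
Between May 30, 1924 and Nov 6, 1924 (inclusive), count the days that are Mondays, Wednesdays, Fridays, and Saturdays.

May 30, 1924 is a Friday.
The range spans 161 days (inclusive of both endpoints).
161 = 7 × 23, so the span is exactly 23 full weeks.
Each full week contributes 4 days from the set (Mon, Wed, Fri, Sat): 23 × 4 = 92.
Total: 92.

92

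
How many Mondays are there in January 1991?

4

January 1, 1991 is a Tuesday.
From January 1, 1991 to January 31, 1991 is 31 days inclusive.
31 = 7 × 4 + 3, so there are 4 full weeks plus 3 extra days.
Each full week contributes one Monday: 4 so far.
The 3 extra days are Tuesday, Wednesday, Thursday — none qualify.
Total: 4 + 0 = 4.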